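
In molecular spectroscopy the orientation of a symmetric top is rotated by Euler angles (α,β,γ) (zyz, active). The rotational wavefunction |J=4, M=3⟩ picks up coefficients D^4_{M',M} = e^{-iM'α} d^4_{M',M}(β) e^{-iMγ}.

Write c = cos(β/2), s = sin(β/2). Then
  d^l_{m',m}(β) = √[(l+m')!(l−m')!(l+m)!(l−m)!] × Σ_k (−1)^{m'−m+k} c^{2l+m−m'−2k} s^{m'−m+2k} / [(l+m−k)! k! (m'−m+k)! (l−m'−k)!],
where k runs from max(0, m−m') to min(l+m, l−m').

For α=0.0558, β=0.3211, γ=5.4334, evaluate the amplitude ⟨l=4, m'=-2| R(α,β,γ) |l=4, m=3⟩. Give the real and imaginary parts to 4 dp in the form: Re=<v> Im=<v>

Re=-0.0010 Im=0.0005

D^4_{-2,3}(0.0558,0.3211,5.4334) = e^{-i·-2·0.0558}·d^4_{-2,3}(0.3211)·e^{-i·3·5.4334}. Compute d first:
c=cos(0.3211/2)=0.987140, s=sin(0.3211/2)=0.159861; N=√[2·720·5040·1]=2693.993318
k: max(0,(3)−(-2))=5 … min(4+(3),4−(-2))=6
  k=5: (−1)^0·2693.9933/(240)·0.9871^3·0.1599^5 = +0.001127
  k=6: (−1)^1·2693.9933/(720)·0.9871^1·0.1599^7 = -0.000010
d^4_{-2,3}(0.3211) = +0.001127 -0.000010 = +0.001117
Attach z-rotation phases: D = e^{-i(-2)(0.0558)}·(+0.001117)·e^{-i(3)(5.4334)} = -0.000991+0.000517i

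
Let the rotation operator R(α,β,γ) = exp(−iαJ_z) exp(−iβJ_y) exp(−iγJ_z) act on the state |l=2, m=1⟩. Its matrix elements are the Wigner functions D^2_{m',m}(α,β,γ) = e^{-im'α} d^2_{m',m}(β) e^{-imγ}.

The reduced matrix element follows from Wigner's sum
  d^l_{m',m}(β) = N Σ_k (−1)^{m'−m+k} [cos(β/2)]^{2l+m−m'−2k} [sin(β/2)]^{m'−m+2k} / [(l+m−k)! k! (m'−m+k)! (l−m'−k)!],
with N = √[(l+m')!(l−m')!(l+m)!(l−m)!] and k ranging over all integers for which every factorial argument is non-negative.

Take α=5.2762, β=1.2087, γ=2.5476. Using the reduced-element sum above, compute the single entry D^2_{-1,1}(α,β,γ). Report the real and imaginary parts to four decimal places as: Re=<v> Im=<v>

Re=-0.5053 Im=0.2214

First d^2_{-1,1}(β=1.2087), then the phase factors e^{-i(-1)α} and e^{-i(1)γ}:
With c≡cos(β/2)=0.822872 and s≡sin(β/2)=0.568227, N=[1·6·6·1]^{1/2}=6.000000
The bounds max(0,m−m')=2 and min(l+m,l−m')=3 give 2 terms
  k=2: (−1)^0·6.0000/(2)·0.8229^2·0.5682^2 = +0.655888
  k=3: (−1)^1·6.0000/(6)·0.8229^0·0.5682^4 = -0.104253
d^2_{-1,1}(1.2087) = +0.655888 -0.104253 = +0.551635
D = (+0.534411-0.845225i)·(+0.551635)·(-0.828713-0.559674i) = -0.505256+0.221400i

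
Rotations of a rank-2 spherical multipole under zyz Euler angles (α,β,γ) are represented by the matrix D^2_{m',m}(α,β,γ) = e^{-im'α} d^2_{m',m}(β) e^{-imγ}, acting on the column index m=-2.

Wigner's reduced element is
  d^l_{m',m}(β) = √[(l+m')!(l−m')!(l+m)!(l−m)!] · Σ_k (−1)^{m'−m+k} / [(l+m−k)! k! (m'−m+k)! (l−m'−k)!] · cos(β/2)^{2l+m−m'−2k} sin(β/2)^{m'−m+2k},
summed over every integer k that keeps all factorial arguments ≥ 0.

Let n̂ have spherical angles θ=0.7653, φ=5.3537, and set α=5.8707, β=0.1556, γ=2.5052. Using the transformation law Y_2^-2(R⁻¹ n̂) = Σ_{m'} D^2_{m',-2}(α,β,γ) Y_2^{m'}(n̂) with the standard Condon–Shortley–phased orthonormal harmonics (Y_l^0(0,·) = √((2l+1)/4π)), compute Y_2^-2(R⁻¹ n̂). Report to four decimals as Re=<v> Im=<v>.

Need the full column D^2_{m',-2} for m'=−2..2 at α=5.8707, β=0.1556, γ=2.5052.
cos(β/2)=0.996975, sin(β/2)=0.077722
d^2_{-2,-2}: single k=0 term ⇒ +0.987955;  D = -0.496850-0.853929i
d^2_{-1,-2}: single k=0 term ⇒ -0.154037;  D = +0.017595+0.153029i
d^2_{0,-2}: single k=0 term ⇒ +0.014707;  D = +0.004318-0.014059i
d^2_{1,-2}: single k=0 term ⇒ -0.000936;  D = -0.000611+0.000710i
d^2_{2,-2}: single k=0 term ⇒ +0.000036;  D = +0.000033-0.000016i
Y_2^{m'}(θ=0.7653,φ=5.3537) and Σ D·Y over m':
  (-0.4969-0.8539i)·(-0.0527+0.1777i)  (+0.0176+0.1530i)·(+0.2309+0.3093i)  (+0.0043-0.0141i)·(+0.1767+0.0000i)  (-0.0006+0.0007i)·(-0.2309+0.3093i)  (+0.0000-0.0000i)·(-0.0527-0.1777i)
Y_2^-2(R⁻¹ n̂) = +0.135361-0.005383i

Re=0.1354 Im=-0.0054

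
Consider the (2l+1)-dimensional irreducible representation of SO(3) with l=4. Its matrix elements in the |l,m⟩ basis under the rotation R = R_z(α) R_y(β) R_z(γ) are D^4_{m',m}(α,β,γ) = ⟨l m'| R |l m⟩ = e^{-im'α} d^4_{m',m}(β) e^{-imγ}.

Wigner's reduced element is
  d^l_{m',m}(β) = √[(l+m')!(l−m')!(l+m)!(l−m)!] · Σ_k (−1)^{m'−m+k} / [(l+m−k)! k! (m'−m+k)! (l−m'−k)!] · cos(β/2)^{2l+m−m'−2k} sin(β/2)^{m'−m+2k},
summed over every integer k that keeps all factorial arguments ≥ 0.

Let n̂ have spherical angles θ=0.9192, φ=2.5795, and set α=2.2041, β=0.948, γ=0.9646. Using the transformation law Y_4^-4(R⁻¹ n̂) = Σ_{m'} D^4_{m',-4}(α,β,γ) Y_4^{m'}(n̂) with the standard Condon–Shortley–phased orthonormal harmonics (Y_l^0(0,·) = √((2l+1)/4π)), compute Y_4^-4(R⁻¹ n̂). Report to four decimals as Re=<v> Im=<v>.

Re=-0.0035 Im=0.0004

Need the full column D^4_{m',-4} for m'=−4..4 at α=2.2041, β=0.948, γ=0.9646.
cos(β/2)=0.889750, sin(β/2)=0.456449
d^4_{-4,-4}: single k=0 term ⇒ +0.392774;  D = +0.390467+0.042505i
d^4_{-3,-4}: single k=0 term ⇒ -0.569917;  D = +0.285588+0.493199i
d^4_{-2,-4}: single k=0 term ⇒ +0.546978;  D = -0.219343+0.501073i
d^4_{-1,-4}: single k=0 term ⇒ -0.396835;  D = -0.387211+0.086866i
d^4_{0,-4}: single k=0 term ⇒ +0.227609;  D = -0.171596-0.149535i
d^4_{1,-4}: single k=0 term ⇒ -0.104438;  D = +0.008711-0.104074i
d^4_{2,-4}: single k=0 term ⇒ +0.037885;  D = +0.032302-0.019796i
d^4_{3,-4}: single k=0 term ⇒ -0.010389;  D = +0.009618+0.003927i
d^4_{4,-4}: single k=0 term ⇒ +0.001884;  D = +0.000458+0.001828i
Y_4^{m'}(θ=0.9192,φ=2.5795) and Σ D·Y over m':
  (+0.3905+0.0425i)·(-0.1109+0.1378i)  (+0.2856+0.4932i)·(+0.0440-0.3790i)  (-0.2193+0.5011i)·(+0.1438+0.3003i)  (-0.3872+0.0869i)·(+0.0821+0.0517i)  (-0.1716-0.1495i)·(-0.3490+0.0000i)  (+0.0087-0.1041i)·(-0.0821+0.0517i)  (+0.0323-0.0198i)·(+0.1438-0.3003i)  (+0.0096+0.0039i)·(-0.0440-0.3790i)  (+0.0005+0.0018i)·(-0.1109-0.1378i)
Y_4^-4(R⁻¹ n̂) = -0.003462+0.000381i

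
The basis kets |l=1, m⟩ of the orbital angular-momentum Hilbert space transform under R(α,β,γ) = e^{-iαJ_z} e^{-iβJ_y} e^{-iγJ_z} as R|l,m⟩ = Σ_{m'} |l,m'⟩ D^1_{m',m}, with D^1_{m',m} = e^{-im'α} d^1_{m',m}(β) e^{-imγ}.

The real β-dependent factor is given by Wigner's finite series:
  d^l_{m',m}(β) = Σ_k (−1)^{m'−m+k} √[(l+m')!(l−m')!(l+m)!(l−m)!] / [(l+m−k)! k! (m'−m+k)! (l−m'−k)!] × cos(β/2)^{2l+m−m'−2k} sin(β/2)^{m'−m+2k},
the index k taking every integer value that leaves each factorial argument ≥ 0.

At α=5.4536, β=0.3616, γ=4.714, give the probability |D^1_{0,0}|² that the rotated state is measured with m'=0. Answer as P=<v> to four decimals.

First d^1_{0,0}(β=0.3616), then the phase factors e^{-i(0)α} and e^{-i(0)γ}:
With c≡cos(β/2)=0.983700 and s≡sin(β/2)=0.179817, N=[1·1·1·1]^{1/2}=1.000000
k: max(0,(0)−(0))=0 … min(1+(0),1−(0))=1
  k=0: (−1)^0·1.0000/(1)·0.9837^2·0.1798^0 = +0.967666
  k=1: (−1)^1·1.0000/(1)·0.9837^0·0.1798^2 = -0.032334
d^1_{0,0}(0.3616) = +0.967666 -0.032334 = +0.935332
|D^1_{0,0}|² = |d^1_{0,0}(β)|² = (+0.935332)² = 0.874846 (the z-rotation phases have unit modulus)

P=0.8748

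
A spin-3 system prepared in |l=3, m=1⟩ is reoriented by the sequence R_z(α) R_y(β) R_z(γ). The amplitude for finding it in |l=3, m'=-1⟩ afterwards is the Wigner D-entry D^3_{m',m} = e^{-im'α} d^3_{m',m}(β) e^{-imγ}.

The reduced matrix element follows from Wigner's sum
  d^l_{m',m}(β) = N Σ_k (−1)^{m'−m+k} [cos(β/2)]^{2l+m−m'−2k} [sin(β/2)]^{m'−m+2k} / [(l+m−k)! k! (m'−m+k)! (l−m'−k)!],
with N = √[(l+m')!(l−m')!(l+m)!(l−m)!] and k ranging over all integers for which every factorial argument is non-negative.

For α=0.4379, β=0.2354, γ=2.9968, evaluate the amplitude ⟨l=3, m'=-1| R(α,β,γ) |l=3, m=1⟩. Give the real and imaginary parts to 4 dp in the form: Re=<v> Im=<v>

Split into d^3_{-1,1}(β=0.2354) × two z-phases.
c=cos(0.2354/2)=0.993081, s=sin(0.2354/2)=0.117428; N=√[2·24·24·2]=48.000000
k: max(0,(1)−(-1))=2 … min(3+(1),3−(-1))=4
  k=2: (−1)^0·48.0000/(8)·0.9931^4·0.1174^2 = +0.080471
  k=3: (−1)^1·48.0000/(6)·0.9931^2·0.1174^4 = -0.001500
  k=4: (−1)^2·48.0000/(48)·0.9931^0·0.1174^6 = +0.000003
d^3_{-1,1}(0.2354) = +0.080471 -0.001500 +0.000003 = +0.078973
Phases: e^{-i·(-1)·0.4379}=+0.905644+0.424039i, e^{-i·(1)·2.9968}=-0.989536-0.144287i ⇒ D=-0.065941-0.043457i

Re=-0.0659 Im=-0.0435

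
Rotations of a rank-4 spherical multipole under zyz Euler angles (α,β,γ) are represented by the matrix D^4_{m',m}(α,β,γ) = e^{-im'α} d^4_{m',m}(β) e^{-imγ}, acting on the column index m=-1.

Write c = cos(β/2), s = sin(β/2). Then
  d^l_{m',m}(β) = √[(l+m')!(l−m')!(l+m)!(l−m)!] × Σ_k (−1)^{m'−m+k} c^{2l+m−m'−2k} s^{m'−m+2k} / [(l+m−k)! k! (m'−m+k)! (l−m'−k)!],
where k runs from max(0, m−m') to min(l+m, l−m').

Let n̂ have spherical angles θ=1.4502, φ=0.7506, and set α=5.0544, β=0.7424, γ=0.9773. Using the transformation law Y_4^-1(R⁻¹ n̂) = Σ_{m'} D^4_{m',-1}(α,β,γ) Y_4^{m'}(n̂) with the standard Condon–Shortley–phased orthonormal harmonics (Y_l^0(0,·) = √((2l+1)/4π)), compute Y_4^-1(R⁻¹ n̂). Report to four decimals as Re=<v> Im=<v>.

Re=0.1280 Im=-0.1913

Need the full column D^4_{m',-1} for m'=−4..4 at α=5.0544, β=0.7424, γ=0.9773.
cos(β/2)=0.931893, sin(β/2)=0.362734
d^4_{-4,-1}: single k=3 term ⇒ +0.251008;  D = -0.175554+0.179405i
d^4_{-3,-1}: k∈[2..3] ⇒ +0.683978 -0.172717 = +0.511261;  D = -0.464177-0.214308i
d^4_{-2,-1}: k∈[1..3] ⇒ +0.939260 -0.711542 +0.071871 = +0.299589;  D = +0.027084-0.298363i
d^4_{-1,-1}: k∈[0..3] ⇒ +0.568758 -1.292597 +0.391686 -0.019782 = -0.351935;  D = -0.340865+0.087577i
d^4_{0,-1}: k∈[0..3] ⇒ -0.990067 +0.900037 -0.136366 +0.003443 = -0.222952;  D = -0.124689-0.184825i
d^4_{1,-1}: k∈[0..3] ⇒ +0.861732 -0.391686 +0.029672 -0.000300 = +0.499418;  D = -0.296360+0.401982i
d^4_{2,-1}: k∈[0..2] ⇒ -0.474361 +0.107807 -0.003267 = -0.369822;  D = +0.354031+0.106912i
d^4_{3,-1}: k∈[0..1] ⇒ +0.172717 -0.015701 = +0.157016;  D = -0.007649-0.156830i
d^4_{4,-1}: single k=0 term ⇒ -0.038031;  D = -0.035164+0.014485i
Y_4^{m'}(θ=1.4502,φ=0.7506) and Σ D·Y over m':
  (-0.1756+0.1794i)·(-0.4257-0.0596i)  (-0.4642-0.2143i)·(-0.0928-0.1145i)  (+0.0271-0.2984i)·(-0.0206+0.2956i)  (-0.3409+0.0876i)·(-0.1198+0.1117i)  (-0.1247-0.1848i)·(+0.2722+0.0000i)  (-0.2964+0.4020i)·(+0.1198+0.1117i)  (+0.3540+0.1069i)·(-0.0206-0.2956i)  (-0.0076-0.1568i)·(+0.0928-0.1145i)  (-0.0352+0.0145i)·(-0.4257+0.0596i)
Y_4^-1(R⁻¹ n̂) = +0.128025-0.191349i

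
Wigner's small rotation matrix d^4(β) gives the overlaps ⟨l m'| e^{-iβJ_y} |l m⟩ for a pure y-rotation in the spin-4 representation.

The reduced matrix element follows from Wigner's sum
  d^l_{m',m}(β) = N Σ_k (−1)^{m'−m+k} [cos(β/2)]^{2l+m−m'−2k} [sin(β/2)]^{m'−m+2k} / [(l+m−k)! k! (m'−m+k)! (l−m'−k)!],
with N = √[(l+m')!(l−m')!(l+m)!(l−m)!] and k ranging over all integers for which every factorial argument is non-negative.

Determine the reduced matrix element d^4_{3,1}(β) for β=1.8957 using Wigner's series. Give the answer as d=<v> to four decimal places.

d=-0.4604

d^4_{3,1}(β=1.8957) via Wigner's sum:
c=cos(1.8957/2)=0.583431, s=sin(1.8957/2)=0.812163; N=√[5040·1·120·6]=1904.940944
k∈{0,1} keeps every argument non-negative
  k=0: (−1)^2·1904.9409/(240)·0.5834^6·0.8122^2 = +0.206487
  k=1: (−1)^3·1904.9409/(144)·0.5834^4·0.8122^4 = -0.666881
d^4_{3,1}(1.8957) = +0.206487 -0.666881 = -0.460395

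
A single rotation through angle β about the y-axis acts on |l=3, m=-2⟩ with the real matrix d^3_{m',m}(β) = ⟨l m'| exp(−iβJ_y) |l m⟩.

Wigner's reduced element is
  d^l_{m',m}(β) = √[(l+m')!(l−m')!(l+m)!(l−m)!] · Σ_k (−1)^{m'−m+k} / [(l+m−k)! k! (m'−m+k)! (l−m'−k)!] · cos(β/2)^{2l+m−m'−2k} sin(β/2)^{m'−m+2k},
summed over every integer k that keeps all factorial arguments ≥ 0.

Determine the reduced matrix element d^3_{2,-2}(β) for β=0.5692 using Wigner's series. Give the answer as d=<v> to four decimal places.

d^3_{2,-2}(β=0.5692) via Wigner's sum:
c=cos(0.5692/2)=0.959774, s=sin(0.5692/2)=0.280774; N=√[120·1·1·120]=120.000000
The bounds max(0,m−m')=0 and min(l+m,l−m')=1 give 2 terms
  k=0: (−1)^4·120.0000/(24)·0.9598^2·0.2808^4 = +0.028624
  k=1: (−1)^5·120.0000/(120)·0.9598^0·0.2808^6 = -0.000490
d^3_{2,-2}(0.5692) = +0.028624 -0.000490 = +0.028134

d=0.0281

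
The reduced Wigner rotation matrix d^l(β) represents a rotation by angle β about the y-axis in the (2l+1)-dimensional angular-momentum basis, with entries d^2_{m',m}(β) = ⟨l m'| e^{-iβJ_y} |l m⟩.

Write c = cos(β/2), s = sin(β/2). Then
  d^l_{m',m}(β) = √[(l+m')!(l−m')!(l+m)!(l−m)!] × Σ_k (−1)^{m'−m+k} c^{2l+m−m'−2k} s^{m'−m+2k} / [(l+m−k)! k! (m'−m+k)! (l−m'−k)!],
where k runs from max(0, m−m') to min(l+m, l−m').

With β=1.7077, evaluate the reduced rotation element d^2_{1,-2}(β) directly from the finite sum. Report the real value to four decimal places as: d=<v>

d^2_{1,-2}(β=1.7077) via Wigner's sum:
c=cos(1.7077/2)=0.657086, s=sin(1.7077/2)=0.753816; N=√[6·1·1·24]=12.000000
k: max(0,(-2)−(1))=0 … min(2+(-2),2−(1))=0
  k=0: (−1)^3·12.0000/(6)·0.6571^1·0.7538^3 = -0.562921
d^2_{1,-2}(1.7077) = -0.562921

d=-0.5629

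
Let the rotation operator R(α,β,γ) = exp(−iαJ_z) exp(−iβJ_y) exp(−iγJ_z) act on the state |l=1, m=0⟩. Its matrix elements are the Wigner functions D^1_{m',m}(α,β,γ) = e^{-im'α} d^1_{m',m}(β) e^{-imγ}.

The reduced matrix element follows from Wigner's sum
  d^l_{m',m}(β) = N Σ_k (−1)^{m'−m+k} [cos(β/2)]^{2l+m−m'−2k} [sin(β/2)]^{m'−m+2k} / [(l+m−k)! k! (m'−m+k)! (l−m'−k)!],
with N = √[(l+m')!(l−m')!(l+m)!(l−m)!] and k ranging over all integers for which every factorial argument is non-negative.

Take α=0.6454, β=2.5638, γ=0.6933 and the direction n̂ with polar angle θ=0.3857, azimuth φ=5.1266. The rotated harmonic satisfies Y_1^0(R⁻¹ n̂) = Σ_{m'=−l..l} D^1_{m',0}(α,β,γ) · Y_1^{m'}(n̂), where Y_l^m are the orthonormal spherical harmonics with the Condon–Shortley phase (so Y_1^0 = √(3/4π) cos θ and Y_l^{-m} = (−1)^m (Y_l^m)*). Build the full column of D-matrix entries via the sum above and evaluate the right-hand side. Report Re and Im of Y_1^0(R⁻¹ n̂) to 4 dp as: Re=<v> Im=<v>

Need the full column D^1_{m',0} for m'=−1..1 at α=0.6454, β=2.5638, γ=0.6933.
cos(β/2)=0.284894, sin(β/2)=0.958559
d^1_{-1,0}: single k=1 term ⇒ +0.386205;  D = +0.308523+0.232309i
d^1_{0,0}: k∈[0..1] ⇒ +0.081165 -0.918835 = -0.837670;  D = -0.837670+0.000000i
d^1_{1,0}: single k=0 term ⇒ -0.386205;  D = -0.308523+0.232309i
Y_1^{m'}(θ=0.3857,φ=5.1266) and Σ D·Y over m':
  (+0.3085+0.2323i)·(+0.0523+0.1190i)  (-0.8377+0.0000i)·(+0.4527+0.0000i)  (-0.3085+0.2323i)·(-0.0523+0.1190i)
Y_1^0(R⁻¹ n̂) = -0.402224+0.000000i

Re=-0.4022 Im=0.0000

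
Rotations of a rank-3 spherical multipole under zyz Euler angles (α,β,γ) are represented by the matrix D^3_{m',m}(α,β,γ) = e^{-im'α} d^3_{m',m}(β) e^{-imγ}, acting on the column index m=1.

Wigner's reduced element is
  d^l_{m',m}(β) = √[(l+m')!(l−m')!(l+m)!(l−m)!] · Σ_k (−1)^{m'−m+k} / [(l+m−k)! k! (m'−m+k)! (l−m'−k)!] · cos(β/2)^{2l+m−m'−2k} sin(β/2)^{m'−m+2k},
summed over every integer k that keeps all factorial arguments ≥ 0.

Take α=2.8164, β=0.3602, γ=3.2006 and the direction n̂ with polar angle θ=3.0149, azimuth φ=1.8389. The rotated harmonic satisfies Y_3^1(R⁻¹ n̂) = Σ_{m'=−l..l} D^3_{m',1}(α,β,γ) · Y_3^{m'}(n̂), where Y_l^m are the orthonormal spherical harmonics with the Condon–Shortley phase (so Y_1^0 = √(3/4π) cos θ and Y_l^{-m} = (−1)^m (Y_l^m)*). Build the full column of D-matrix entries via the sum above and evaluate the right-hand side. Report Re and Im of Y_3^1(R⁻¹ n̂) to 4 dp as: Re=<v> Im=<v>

Re=0.4071 Im=-0.1285

Need the full column D^3_{m',1} for m'=−3..3 at α=2.8164, β=0.3602, γ=3.2006.
cos(β/2)=0.983826, sin(β/2)=0.179128
d^3_{-3,1}: single k=4 term ⇒ +0.003860;  D = +0.001972-0.003318i
d^3_{-2,1}: k∈[3..4] ⇒ +0.034616 -0.000574 = +0.034042;  D = -0.025830+0.022174i
d^3_{-1,1}: k∈[2..4] ⇒ +0.180364 -0.007972 +0.000033 = +0.172425;  D = +0.159855-0.064628i
d^3_{0,1}: k∈[1..3] ⇒ +0.571933 -0.056880 +0.000629 = +0.515682;  D = -0.514784+0.030411i
d^3_{1,1}: k∈[0..2] ⇒ +0.906795 -0.240486 +0.005979 = +0.672289;  D = +0.648611+0.176848i
d^3_{2,1}: k∈[0..1] ⇒ -0.522101 +0.034616 = -0.487485;  D = +0.404697+0.271776i
d^3_{3,1}: single k=0 term ⇒ +0.116425;  D = +0.070850+0.092385i
Y_3^{m'}(θ=3.0149,φ=1.8389) and Σ D·Y over m':
  (+0.0020-0.0033i)·(+0.0006+0.0006i)  (-0.0258+0.0222i)·(+0.0139-0.0083i)  (+0.1599-0.0646i)·(-0.0424-0.1544i)  (-0.5148+0.0304i)·(-0.7108+0.0000i)  (+0.6486+0.1768i)·(+0.0424-0.1544i)  (+0.4047+0.2718i)·(+0.0139+0.0083i)  (+0.0708+0.0924i)·(-0.0006+0.0006i)
Y_3^1(R⁻¹ n̂) = +0.407081-0.128539i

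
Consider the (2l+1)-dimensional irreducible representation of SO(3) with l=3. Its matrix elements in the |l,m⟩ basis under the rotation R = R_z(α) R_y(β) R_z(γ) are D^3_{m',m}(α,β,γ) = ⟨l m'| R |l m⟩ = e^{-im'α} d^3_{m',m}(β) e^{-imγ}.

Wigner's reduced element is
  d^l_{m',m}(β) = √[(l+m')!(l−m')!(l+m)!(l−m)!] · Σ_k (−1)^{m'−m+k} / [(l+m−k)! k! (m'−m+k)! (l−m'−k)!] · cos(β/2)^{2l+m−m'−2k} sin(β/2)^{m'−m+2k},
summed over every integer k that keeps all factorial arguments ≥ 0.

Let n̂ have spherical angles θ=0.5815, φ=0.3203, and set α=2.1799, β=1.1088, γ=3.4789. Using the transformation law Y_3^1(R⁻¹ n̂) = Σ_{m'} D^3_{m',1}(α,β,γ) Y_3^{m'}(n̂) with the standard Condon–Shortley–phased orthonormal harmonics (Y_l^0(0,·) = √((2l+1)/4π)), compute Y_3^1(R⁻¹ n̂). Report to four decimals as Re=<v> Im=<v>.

Need the full column D^3_{m',1} for m'=−3..3 at α=2.1799, β=1.1088, γ=3.4789.
cos(β/2)=0.850216, sin(β/2)=0.526433
d^3_{-3,1}: single k=4 term ⇒ +0.215020;  D = -0.214318+0.017353i
d^3_{-2,1}: k∈[3..4] ⇒ +0.567085 -0.108704 = +0.458381;  D = +0.291740+0.353555i
d^3_{-1,1}: k∈[2..4] ⇒ +0.868872 -0.444142 +0.021284 = +0.446014;  D = +0.119738-0.429641i
d^3_{0,1}: k∈[1..3] ⇒ +0.810180 -0.931816 +0.119079 = -0.002557;  D = +0.002413-0.000846i
d^3_{1,1}: k∈[0..2] ⇒ +0.377726 -1.158496 +0.333107 = -0.447663;  D = -0.363199-0.261703i
d^3_{2,1}: k∈[0..1] ⇒ -0.739590 +0.567085 = -0.172504;  D = -0.002636+0.172484i
d^3_{3,1}: single k=0 term ⇒ +0.560855;  D = -0.464841+0.313817i
Y_3^{m'}(θ=0.5815,φ=0.3203) and Σ D·Y over m':
  (-0.2143+0.0174i)·(+0.0396-0.0567i)  (+0.2917+0.3536i)·(+0.2066-0.1540i)  (+0.1197-0.4296i)·(+0.4198-0.1393i)  (+0.0024-0.0008i)·(+0.1533+0.0000i)  (-0.3632-0.2617i)·(-0.4198-0.1393i)  (-0.0026+0.1725i)·(+0.2066+0.1540i)  (-0.4648+0.3138i)·(-0.0396-0.0567i)
Y_3^1(R⁻¹ n̂) = +0.223125+0.053361i

Re=0.2231 Im=0.0534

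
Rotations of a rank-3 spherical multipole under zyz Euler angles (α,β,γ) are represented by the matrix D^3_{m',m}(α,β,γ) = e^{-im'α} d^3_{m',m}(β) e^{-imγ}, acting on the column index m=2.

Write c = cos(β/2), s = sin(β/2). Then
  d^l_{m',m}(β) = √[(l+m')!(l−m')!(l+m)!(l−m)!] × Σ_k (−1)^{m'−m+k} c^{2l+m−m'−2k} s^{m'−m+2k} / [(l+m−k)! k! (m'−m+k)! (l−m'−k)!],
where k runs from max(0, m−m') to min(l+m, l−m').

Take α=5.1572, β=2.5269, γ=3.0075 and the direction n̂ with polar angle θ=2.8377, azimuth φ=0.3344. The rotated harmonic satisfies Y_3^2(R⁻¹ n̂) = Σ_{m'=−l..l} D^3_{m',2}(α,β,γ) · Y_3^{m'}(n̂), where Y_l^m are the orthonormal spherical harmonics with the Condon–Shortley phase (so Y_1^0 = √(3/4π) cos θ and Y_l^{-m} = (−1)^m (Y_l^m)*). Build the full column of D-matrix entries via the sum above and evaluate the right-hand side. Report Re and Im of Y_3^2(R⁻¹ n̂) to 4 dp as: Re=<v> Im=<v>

Need the full column D^3_{m',2} for m'=−3..3 at α=5.1572, β=2.5269, γ=3.0075.
cos(β/2)=0.302530, sin(β/2)=0.953140
d^3_{-3,2}: single k=5 term ⇒ +0.582945;  D = -0.582650-0.018547i
d^3_{-2,2}: k∈[4..5] ⇒ +0.377689 -0.749790 = -0.372101;  D = +0.149342+0.340816i
d^3_{-1,2}: k∈[3..4] ⇒ +0.151638 -0.752579 = -0.600941;  D = -0.393077+0.454555i
d^3_{0,2}: k∈[2..3] ⇒ +0.041682 -0.413738 = -0.372055;  D = -0.358756-0.098588i
d^3_{1,2}: k∈[1..2] ⇒ +0.007638 -0.151638 = -0.143999;  D = -0.025302-0.141759i
d^3_{2,2}: k∈[0..1] ⇒ +0.000767 -0.038050 = -0.037284;  D = +0.030313-0.021707i
d^3_{3,2}: single k=0 term ⇒ -0.005917;  D = +0.005179+0.002860i
Y_3^{m'}(θ=2.8377,φ=0.3344) and Σ D·Y over m':
  (-0.5826-0.0185i)·(+0.0060-0.0094i)  (+0.1493+0.3408i)·(-0.0685+0.0541i)  (-0.3931+0.4546i)·(+0.3245-0.1127i)  (-0.3588-0.0986i)·(-0.5527+0.0000i)  (-0.0253-0.1418i)·(-0.3245-0.1127i)  (+0.0303-0.0217i)·(-0.0685-0.0541i)  (+0.0052+0.0029i)·(-0.0060-0.0094i)
Y_3^2(R⁻¹ n̂) = +0.078603+0.285068i

Re=0.0786 Im=0.2851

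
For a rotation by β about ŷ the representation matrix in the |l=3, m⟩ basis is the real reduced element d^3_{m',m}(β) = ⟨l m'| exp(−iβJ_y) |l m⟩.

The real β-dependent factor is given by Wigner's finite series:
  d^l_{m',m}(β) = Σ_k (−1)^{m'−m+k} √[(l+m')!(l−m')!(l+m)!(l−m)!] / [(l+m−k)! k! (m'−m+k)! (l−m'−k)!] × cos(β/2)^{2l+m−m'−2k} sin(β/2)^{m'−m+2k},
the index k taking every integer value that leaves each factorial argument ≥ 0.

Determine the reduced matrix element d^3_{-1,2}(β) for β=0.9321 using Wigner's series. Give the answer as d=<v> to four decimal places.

d^3_{-1,2}(β=0.9321) via Wigner's sum:
c=cos(0.9321/2)=0.893350, s=sin(0.9321/2)=0.449361; N=√[2·24·120·1]=75.894664
The bounds max(0,m−m')=3 and min(l+m,l−m')=4 give 2 terms
  k=3: (−1)^0·75.8947/(12)·0.8934^3·0.4494^3 = +0.409149
  k=4: (−1)^1·75.8947/(24)·0.8934^1·0.4494^5 = -0.051761
d^3_{-1,2}(0.9321) = +0.409149 -0.051761 = +0.357389

d=0.3574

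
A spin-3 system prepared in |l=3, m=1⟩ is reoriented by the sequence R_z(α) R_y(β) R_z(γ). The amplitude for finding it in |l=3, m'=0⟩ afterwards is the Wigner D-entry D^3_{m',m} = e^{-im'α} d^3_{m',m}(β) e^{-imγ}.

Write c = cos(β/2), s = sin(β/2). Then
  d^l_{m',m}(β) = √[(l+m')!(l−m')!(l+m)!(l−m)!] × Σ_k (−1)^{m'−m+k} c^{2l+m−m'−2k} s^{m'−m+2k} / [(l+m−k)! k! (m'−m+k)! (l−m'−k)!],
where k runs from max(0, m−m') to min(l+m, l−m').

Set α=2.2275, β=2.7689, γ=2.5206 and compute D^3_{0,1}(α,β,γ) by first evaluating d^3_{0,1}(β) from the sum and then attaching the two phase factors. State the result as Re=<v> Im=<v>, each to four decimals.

Re=-0.4279 Im=-0.3061

D^3_{0,1}(2.2275,2.7689,2.5206) = e^{-i·0·2.2275}·d^3_{0,1}(2.7689)·e^{-i·1·2.5206}. Compute d first:
c=cos(2.7689/2)=0.185270, s=sin(2.7689/2)=0.982688; N=√[6·6·24·2]=41.569219
k: max(0,(1)−(0))=1 … min(3+(1),3−(0))=3
  k=1: (−1)^0·41.5692/(12)·0.1853^5·0.9827^1 = +0.000743
  k=2: (−1)^1·41.5692/(4)·0.1853^3·0.9827^3 = -0.062715
  k=3: (−1)^2·41.5692/(12)·0.1853^1·0.9827^5 = +0.588129
d^3_{0,1}(2.7689) = +0.000743 -0.062715 +0.588129 = +0.526157
Attach z-rotation phases: D = e^{-i(0)(2.2275)}·(+0.526157)·e^{-i(1)(2.5206)} = -0.427924-0.306141i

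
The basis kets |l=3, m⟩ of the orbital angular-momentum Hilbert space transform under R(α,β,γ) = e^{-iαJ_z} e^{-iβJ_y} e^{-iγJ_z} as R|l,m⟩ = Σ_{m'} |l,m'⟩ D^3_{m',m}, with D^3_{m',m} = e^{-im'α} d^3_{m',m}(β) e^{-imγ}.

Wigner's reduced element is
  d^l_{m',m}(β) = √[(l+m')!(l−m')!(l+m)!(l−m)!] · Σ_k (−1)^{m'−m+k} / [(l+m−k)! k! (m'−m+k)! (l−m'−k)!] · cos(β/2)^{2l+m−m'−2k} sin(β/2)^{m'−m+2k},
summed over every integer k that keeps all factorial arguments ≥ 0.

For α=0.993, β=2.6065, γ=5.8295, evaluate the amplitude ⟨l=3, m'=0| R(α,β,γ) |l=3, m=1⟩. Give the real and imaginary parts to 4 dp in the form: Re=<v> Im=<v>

Re=0.5358 Im=0.2613

D^3_{0,1}(0.993,2.6065,5.8295) = e^{-i·0·0.993}·d^3_{0,1}(2.6065)·e^{-i·1·5.8295}. Compute d first:
Half-angle: c=0.264366, s=0.964422. N=√(6·6·24·2)=41.569219
k∈{1,2,3} keeps every argument non-negative
  k=1: (−1)^0·41.5692/(12)·0.2644^5·0.9644^1 = +0.004314
  k=2: (−1)^1·41.5692/(4)·0.2644^3·0.9644^3 = -0.172238
  k=3: (−1)^2·41.5692/(12)·0.2644^1·0.9644^5 = +0.764069
d^3_{0,1}(2.6065) = +0.004314 -0.172238 +0.764069 = +0.596145
Attach z-rotation phases: D = e^{-i(0)(0.993)}·(+0.596145)·e^{-i(1)(5.8295)} = +0.535837+0.261279i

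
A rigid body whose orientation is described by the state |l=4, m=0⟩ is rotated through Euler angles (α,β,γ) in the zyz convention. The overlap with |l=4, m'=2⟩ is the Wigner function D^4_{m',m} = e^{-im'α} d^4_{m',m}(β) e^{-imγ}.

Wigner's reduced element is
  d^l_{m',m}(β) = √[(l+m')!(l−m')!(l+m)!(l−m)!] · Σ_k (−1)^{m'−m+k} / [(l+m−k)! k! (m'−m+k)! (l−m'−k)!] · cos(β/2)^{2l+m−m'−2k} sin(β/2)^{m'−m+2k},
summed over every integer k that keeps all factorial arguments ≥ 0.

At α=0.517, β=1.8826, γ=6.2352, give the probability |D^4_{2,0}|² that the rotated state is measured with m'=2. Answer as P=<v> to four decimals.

P=0.0149

First d^4_{2,0}(β=1.8826), then the phase factors e^{-i(2)α} and e^{-i(0)γ}:
Half-angle: c=0.588738, s=0.808324. N=√(720·2·24·24)=910.735966
k: max(0,(0)−(2))=0 … min(4+(0),4−(2))=2
  k=0: (−1)^2·910.7360/(96)·0.5887^6·0.8083^2 = +0.258121
  k=1: (−1)^3·910.7360/(36)·0.5887^4·0.8083^4 = -1.297536
  k=2: (−1)^4·910.7360/(96)·0.5887^2·0.8083^6 = +0.917230
d^4_{2,0}(1.8826) = +0.258121 -1.297536 +0.917230 = -0.122185
|D^4_{2,0}|² = |d^4_{2,0}(β)|² = (-0.122185)² = 0.014929 (the z-rotation phases have unit modulus)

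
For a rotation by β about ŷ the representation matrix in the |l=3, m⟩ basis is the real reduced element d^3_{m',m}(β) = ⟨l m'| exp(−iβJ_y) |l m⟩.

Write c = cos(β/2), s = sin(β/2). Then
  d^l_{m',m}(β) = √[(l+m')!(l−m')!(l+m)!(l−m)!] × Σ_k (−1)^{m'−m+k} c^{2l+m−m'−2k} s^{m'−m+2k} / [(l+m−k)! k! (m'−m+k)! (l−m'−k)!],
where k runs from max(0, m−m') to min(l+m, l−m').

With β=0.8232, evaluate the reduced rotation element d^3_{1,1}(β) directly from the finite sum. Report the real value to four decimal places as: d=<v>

d^3_{1,1}(β=0.8232) via Wigner's sum:
Half-angle: c=0.916482, s=0.400076. N=√(24·2·24·2)=48.000000
k∈{0,1,2} keeps every argument non-negative
  k=0: (−1)^0·48.0000/(48)·0.9165^6·0.4001^0 = +0.592575
  k=1: (−1)^1·48.0000/(6)·0.9165^4·0.4001^2 = -0.903381
  k=2: (−1)^2·48.0000/(8)·0.9165^2·0.4001^4 = +0.129113
d^3_{1,1}(0.8232) = +0.592575 -0.903381 +0.129113 = -0.181693

d=-0.1817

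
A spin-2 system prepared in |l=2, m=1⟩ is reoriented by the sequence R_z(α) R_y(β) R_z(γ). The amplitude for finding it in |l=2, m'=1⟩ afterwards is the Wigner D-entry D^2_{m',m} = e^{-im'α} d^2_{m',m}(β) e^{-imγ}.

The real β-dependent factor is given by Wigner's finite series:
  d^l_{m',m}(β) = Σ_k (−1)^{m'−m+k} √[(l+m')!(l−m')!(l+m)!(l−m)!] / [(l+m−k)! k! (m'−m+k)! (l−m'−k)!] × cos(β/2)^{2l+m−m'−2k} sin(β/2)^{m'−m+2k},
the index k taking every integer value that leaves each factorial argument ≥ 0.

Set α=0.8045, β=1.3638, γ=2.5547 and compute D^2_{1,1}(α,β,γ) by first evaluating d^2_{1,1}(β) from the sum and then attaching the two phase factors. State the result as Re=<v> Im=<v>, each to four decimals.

Re=0.3466 Im=-0.0766

D^2_{1,1}(0.8045,1.3638,2.5547) = e^{-i·1·0.8045}·d^2_{1,1}(1.3638)·e^{-i·1·2.5547}. Compute d first:
c=cos(1.3638/2)=0.776377, s=sin(1.3638/2)=0.630269; N=√[6·1·6·1]=6.000000
k∈{0,1} keeps every argument non-negative
  k=0: (−1)^0·6.0000/(6)·0.7764^4·0.6303^0 = +0.363320
  k=1: (−1)^1·6.0000/(2)·0.7764^2·0.6303^2 = -0.718321
d^2_{1,1}(1.3638) = +0.363320 -0.718321 = -0.355000
Attach z-rotation phases: D = e^{-i(1)(0.8045)}·(-0.355000)·e^{-i(1)(2.5547)} = +0.346628-0.076642i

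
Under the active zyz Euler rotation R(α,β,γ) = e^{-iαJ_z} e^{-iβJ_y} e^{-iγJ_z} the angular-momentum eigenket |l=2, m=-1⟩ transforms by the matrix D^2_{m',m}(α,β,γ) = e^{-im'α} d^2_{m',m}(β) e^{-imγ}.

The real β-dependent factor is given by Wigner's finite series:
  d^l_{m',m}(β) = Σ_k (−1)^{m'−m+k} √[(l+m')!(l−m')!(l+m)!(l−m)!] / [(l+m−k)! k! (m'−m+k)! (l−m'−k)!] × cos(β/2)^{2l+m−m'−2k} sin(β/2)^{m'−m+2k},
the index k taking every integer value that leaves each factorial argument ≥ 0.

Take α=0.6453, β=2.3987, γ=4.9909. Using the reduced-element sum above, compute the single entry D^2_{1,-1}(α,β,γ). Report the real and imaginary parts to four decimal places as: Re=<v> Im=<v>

Split into d^2_{1,-1}(β=2.3987) × two z-phases.
Half-angle: c=0.362964, s=0.931803. N=√(6·1·1·6)=6.000000
k∈{0,1} keeps every argument non-negative
  k=0: (−1)^2·6.0000/(2)·0.3630^2·0.9318^2 = +0.343159
  k=1: (−1)^3·6.0000/(6)·0.3630^0·0.9318^4 = -0.753871
d^2_{1,-1}(2.3987) = +0.343159 -0.753871 = -0.410712
Attach z-rotation phases: D = e^{-i(1)(0.6453)}·(-0.410712)·e^{-i(-1)(4.9909)} = +0.147289+0.383393i

Re=0.1473 Im=0.3834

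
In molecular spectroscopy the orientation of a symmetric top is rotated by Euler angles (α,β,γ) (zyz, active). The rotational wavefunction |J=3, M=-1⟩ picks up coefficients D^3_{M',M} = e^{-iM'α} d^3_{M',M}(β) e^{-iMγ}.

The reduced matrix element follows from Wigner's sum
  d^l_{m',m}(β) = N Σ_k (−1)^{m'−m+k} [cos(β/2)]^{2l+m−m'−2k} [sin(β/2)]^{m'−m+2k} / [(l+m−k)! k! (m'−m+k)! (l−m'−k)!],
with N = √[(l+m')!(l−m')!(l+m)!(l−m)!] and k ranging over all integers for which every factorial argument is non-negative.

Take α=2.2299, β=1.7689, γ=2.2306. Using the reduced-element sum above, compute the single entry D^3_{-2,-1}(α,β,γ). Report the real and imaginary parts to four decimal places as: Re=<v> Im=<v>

Re=-0.4546 Im=-0.1961

Split into d^3_{-2,-1}(β=1.7689) × two z-phases.
c=cos(1.7689/2)=0.633715, s=sin(1.7689/2)=0.773567; N=√[1·120·2·24]=75.894664
Admissible k: 1..2 (factorial args all ≥0)
  k=1: (−1)^0·75.8947/(24)·0.6337^5·0.7736^1 = +0.250016
  k=2: (−1)^1·75.8947/(12)·0.6337^3·0.7736^3 = -0.745084
d^3_{-2,-1}(1.7689) = +0.250016 -0.745084 = -0.495068
Phases: e^{-i·(-2)·2.2299}=-0.249912-0.968269i, e^{-i·(-1)·2.2306}=-0.612962+0.790113i ⇒ D=-0.454585-0.196073i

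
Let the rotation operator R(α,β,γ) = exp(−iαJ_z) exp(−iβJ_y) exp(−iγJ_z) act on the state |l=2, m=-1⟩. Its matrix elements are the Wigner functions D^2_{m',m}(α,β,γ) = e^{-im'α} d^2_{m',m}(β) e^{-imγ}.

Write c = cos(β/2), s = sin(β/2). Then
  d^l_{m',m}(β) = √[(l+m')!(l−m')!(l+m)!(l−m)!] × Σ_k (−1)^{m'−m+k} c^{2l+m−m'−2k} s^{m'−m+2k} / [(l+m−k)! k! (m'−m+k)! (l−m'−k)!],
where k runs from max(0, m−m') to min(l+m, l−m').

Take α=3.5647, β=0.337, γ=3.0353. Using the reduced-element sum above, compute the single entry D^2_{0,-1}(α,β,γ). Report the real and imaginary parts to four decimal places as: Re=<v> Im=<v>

Split into d^2_{0,-1}(β=0.337) × two z-phases.
c=cos(0.337/2)=0.985837, s=sin(0.337/2)=0.167704; N=√[2·2·1·6]=4.898979
k: max(0,(-1)−(0))=0 … min(2+(-1),2−(0))=1
  k=0: (−1)^1·4.8990/(2)·0.9858^3·0.1677^1 = -0.393581
  k=1: (−1)^2·4.8990/(2)·0.9858^1·0.1677^3 = +0.011390
d^2_{0,-1}(0.337) = -0.393581 +0.011390 = -0.382192
Phases: e^{-i·(0)·3.5647}=+1.000000+0.000000i, e^{-i·(-1)·3.0353}=-0.994356+0.106093i ⇒ D=+0.380035-0.040548i

Re=0.3800 Im=-0.0405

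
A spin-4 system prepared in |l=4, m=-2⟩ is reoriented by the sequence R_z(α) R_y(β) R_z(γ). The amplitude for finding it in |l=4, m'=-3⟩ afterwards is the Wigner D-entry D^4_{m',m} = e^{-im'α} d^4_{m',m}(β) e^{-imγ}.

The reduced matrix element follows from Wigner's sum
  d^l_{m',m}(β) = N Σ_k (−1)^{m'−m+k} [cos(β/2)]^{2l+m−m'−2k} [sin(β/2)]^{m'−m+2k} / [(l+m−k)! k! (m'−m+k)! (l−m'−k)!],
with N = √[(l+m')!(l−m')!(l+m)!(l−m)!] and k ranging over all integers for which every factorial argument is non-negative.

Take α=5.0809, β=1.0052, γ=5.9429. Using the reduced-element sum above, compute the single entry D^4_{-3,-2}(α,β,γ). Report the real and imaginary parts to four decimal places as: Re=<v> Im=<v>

Re=-0.0276 Im=0.0610

D^4_{-3,-2}(5.0809,1.0052,5.9429) = e^{-i·-3·5.0809}·d^4_{-3,-2}(1.0052)·e^{-i·-2·5.9429}. Compute d first:
c=cos(1.0052/2)=0.876333, s=sin(1.0052/2)=0.481706; N=√[1·5040·2·720]=2693.993318
Admissible k: 1..2 (factorial args all ≥0)
  k=1: (−1)^0·2693.9933/(720)·0.8763^7·0.4817^1 = +0.715369
  k=2: (−1)^1·2693.9933/(240)·0.8763^5·0.4817^3 = -0.648450
d^4_{-3,-2}(1.0052) = +0.715369 -0.648450 = +0.066919
Phases: e^{-i·(-3)·5.0809}=-0.893703+0.448658i, e^{-i·(-2)·5.9429}=+0.777214-0.629237i ⇒ D=-0.027590+0.060967i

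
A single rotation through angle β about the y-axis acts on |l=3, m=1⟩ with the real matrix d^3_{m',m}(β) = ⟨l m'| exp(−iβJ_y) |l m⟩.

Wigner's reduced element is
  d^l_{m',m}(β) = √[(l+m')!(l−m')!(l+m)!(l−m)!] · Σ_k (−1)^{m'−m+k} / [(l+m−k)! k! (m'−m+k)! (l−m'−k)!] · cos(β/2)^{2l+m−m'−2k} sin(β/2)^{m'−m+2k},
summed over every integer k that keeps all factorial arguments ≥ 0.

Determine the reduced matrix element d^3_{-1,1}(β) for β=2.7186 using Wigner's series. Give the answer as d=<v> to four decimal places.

d^3_{-1,1}(β=2.7186) via Wigner's sum:
c=cos(2.7186/2)=0.209923, s=sin(2.7186/2)=0.977718; N=√[2·24·24·2]=48.000000
The bounds max(0,m−m')=2 and min(l+m,l−m')=4 give 3 terms
  k=2: (−1)^0·48.0000/(8)·0.2099^4·0.9777^2 = +0.011138
  k=3: (−1)^1·48.0000/(6)·0.2099^2·0.9777^4 = -0.322155
  k=4: (−1)^2·48.0000/(48)·0.2099^0·0.9777^6 = +0.873537
d^3_{-1,1}(2.7186) = +0.011138 -0.322155 +0.873537 = +0.562521

d=0.5625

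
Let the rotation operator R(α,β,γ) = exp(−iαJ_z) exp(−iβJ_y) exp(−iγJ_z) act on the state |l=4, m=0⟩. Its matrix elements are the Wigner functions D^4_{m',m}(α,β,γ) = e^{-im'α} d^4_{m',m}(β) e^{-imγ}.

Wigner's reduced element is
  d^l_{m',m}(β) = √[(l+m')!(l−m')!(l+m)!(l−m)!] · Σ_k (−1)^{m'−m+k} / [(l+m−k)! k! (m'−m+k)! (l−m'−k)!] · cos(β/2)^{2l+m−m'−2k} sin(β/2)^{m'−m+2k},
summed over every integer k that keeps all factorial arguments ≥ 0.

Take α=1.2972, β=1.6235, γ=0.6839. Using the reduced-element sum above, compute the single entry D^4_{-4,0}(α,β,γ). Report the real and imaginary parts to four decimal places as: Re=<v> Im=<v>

Re=0.2385 Im=-0.4621

D^4_{-4,0}(1.2972,1.6235,0.6839) = e^{-i·-4·1.2972}·d^4_{-4,0}(1.6235)·e^{-i·0·0.6839}. Compute d first:
With c≡cos(β/2)=0.688230 and s≡sin(β/2)=0.725493, N=[1·40320·24·24]^{1/2}=4819.161753
k: max(0,(0)−(-4))=4 … min(4+(0),4−(-4))=4
  k=4: (−1)^0·4819.1618/(576)·0.6882^4·0.7255^4 = +0.520014
d^4_{-4,0}(1.6235) = +0.520014
Attach z-rotation phases: D = e^{-i(-4)(1.2972)}·(+0.520014)·e^{-i(0)(0.6839)} = +0.238475-0.462109i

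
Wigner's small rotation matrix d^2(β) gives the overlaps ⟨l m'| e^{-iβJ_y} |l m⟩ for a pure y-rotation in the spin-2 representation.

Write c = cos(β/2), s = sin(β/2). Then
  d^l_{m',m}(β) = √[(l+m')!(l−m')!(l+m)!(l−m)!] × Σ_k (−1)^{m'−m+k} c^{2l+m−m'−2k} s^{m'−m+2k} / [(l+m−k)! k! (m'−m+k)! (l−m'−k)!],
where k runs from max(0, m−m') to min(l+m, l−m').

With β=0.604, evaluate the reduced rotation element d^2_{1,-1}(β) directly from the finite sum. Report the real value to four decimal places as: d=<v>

d=0.2341

d^2_{1,-1}(β=0.604) via Wigner's sum:
Half-angle: c=0.954744, s=0.297430. N=√(6·1·1·6)=6.000000
Admissible k: 0..1 (factorial args all ≥0)
  k=0: (−1)^2·6.0000/(2)·0.9547^2·0.2974^2 = +0.241916
  k=1: (−1)^3·6.0000/(6)·0.9547^0·0.2974^4 = -0.007826
d^2_{1,-1}(0.604) = +0.241916 -0.007826 = +0.234090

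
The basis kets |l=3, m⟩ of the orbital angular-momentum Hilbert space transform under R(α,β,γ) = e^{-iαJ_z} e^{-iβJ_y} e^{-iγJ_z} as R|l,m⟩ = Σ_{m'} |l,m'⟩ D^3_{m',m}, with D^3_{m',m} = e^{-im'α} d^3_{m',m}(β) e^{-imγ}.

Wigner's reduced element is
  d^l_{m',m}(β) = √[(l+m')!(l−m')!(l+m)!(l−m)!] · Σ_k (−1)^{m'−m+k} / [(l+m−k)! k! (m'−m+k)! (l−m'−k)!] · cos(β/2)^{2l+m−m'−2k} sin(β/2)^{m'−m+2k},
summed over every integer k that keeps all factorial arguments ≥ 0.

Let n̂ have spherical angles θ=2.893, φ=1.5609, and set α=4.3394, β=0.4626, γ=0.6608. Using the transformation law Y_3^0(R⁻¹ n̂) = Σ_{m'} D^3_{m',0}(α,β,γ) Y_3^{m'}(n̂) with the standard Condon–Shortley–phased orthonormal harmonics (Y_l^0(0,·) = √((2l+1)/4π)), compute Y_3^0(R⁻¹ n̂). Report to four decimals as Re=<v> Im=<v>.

Re=-0.6171 Im=0.0000

Need the full column D^3_{m',0} for m'=−3..3 at α=4.3394, β=0.4626, γ=0.6608.
cos(β/2)=0.973369, sin(β/2)=0.229243
d^3_{-3,0}: single k=3 term ⇒ +0.049686;  D = +0.044700+0.021694i
d^3_{-2,0}: k∈[2..3] ⇒ +0.258383 -0.014332 = +0.244051;  D = -0.179237+0.165635i
d^3_{-1,0}: k∈[1..3] ⇒ +0.693865 -0.115461 +0.002135 = +0.580539;  D = -0.211549-0.540623i
d^3_{0,0}: k∈[0..3] ⇒ +0.850483 -0.424566 +0.023550 -0.000145 = +0.449321;  D = +0.449321+0.000000i
d^3_{1,0}: k∈[0..2] ⇒ -0.693865 +0.115461 -0.002135 = -0.580539;  D = +0.211549-0.540623i
d^3_{2,0}: k∈[0..1] ⇒ +0.258383 -0.014332 = +0.244051;  D = -0.179237-0.165635i
d^3_{3,0}: single k=0 term ⇒ -0.049686;  D = -0.044700+0.021694i
Y_3^{m'}(θ=2.893,φ=1.5609) and Σ D·Y over m':
  (+0.0447+0.0217i)·(-0.0002+0.0062i)  (-0.1792+0.1656i)·(+0.0600+0.0012i)  (-0.2115-0.5406i)·(+0.0029-0.2940i)  (+0.4493+0.0000i)·(-0.6139+0.0000i)  (+0.2115-0.5406i)·(-0.0029-0.2940i)  (-0.1792-0.1656i)·(+0.0600-0.0012i)  (-0.0447+0.0217i)·(+0.0002+0.0062i)
Y_3^0(R⁻¹ n̂) = -0.617117-0.000000i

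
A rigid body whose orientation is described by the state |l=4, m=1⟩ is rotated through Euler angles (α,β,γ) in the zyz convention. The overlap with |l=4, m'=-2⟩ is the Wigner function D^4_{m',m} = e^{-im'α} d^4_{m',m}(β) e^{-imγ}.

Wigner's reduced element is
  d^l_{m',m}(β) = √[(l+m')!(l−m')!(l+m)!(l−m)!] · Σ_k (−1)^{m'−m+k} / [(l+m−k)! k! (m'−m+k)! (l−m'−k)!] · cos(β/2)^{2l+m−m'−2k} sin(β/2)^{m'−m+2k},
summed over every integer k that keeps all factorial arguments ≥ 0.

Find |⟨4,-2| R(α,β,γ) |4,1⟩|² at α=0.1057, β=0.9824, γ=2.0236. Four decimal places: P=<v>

First d^4_{-2,1}(β=0.9824), then the phase factors e^{-i(-2)α} and e^{-i(1)γ}:
Half-angle: c=0.881767, s=0.471684. N=√(2·720·120·6)=1018.233765
k∈{3,4,5} keeps every argument non-negative
  k=3: (−1)^0·1018.2338/(72)·0.8818^5·0.4717^3 = +0.791115
  k=4: (−1)^1·1018.2338/(48)·0.8818^3·0.4717^5 = -0.339567
  k=5: (−1)^2·1018.2338/(240)·0.8818^1·0.4717^7 = +0.019433
d^4_{-2,1}(0.9824) = +0.791115 -0.339567 +0.019433 = +0.470981
|D^4_{-2,1}|² = |d^4_{-2,1}(β)|² = (+0.470981)² = 0.221824 (the z-rotation phases have unit modulus)

P=0.2218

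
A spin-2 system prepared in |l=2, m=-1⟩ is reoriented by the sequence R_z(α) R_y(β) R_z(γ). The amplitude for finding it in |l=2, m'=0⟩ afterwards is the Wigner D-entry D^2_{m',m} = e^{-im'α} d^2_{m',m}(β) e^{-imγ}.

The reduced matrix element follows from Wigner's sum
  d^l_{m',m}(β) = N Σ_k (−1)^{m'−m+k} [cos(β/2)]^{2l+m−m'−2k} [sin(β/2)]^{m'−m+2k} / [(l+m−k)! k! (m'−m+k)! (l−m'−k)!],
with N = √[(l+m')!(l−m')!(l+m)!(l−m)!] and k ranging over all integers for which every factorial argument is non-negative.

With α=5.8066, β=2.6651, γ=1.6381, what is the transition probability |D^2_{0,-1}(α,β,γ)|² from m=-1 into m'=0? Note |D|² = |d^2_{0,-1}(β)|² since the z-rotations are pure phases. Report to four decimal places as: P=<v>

P=0.2492

D^2_{0,-1}(5.8066,2.6651,1.6381) = e^{-i·0·5.8066}·d^2_{0,-1}(2.6651)·e^{-i·-1·1.6381}. Compute d first:
Half-angle: c=0.235999, s=0.971753. N=√(2·2·1·6)=4.898979
Admissible k: 0..1 (factorial args all ≥0)
  k=0: (−1)^1·4.8990/(2)·0.2360^3·0.9718^1 = -0.031287
  k=1: (−1)^2·4.8990/(2)·0.2360^1·0.9718^3 = +0.530461
d^2_{0,-1}(2.6651) = -0.031287 +0.530461 = +0.499174
|D^2_{0,-1}|² = |d^2_{0,-1}(β)|² = (+0.499174)² = 0.249175 (the z-rotation phases have unit modulus)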